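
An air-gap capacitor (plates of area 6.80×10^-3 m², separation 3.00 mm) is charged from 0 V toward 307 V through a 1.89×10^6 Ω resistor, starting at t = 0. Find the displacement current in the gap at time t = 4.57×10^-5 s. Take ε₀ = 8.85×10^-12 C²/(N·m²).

With C = ε₀A/d = (8.85×10^-12)(6.80×10^-3)/(3.00×10^-3) = 2.006×10^-11 F, the time constant is τ = RC = 3.791×10^-5 s, so t/τ = 1.205 and e^(−t/τ) = 0.2997.
I_d = I_cond = (V₀/R) e^(−t/τ) = (1.624×10^-4)(0.2997) = 4.87×10^-5 A.

4.87×10^-5 A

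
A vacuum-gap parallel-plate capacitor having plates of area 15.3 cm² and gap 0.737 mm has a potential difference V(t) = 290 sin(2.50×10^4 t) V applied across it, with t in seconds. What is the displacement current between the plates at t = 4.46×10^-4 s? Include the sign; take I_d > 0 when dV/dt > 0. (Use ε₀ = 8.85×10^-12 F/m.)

dV/dt = (290)(2.50×10^4)·cos(11.15) = 1.115×10^6 V/s.
I_d = C dV/dt with C = ε₀A/d = (8.85×10^-12)(1.53×10^-3)/(7.37×10^-4) = 1.837×10^-11 F, so I_d = (1.837×10^-11)(1.115×10^6) = 2.05×10^-5 A.

2.05×10^-5 A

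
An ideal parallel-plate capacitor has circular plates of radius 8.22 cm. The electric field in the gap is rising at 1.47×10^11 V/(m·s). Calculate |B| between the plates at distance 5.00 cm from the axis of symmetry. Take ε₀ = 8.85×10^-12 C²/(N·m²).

Through the whole plate area (πR² = 0.02123 m²), I_d = ε₀ πR² dE/dt = 0.02762 A.
An Ampèrian loop of radius r encloses a fraction (r/R)² of I_d. Then B·2πr = μ₀ I_d (r/R)², giving B = μ₀ I_d r/(2πR²) = 4.09×10^-8 T.

4.09×10^-8 T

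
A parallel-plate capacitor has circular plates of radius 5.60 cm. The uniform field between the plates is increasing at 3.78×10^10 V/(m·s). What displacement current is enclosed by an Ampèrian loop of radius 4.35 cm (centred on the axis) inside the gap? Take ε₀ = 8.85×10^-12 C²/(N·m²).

1.99×10^-3 A

Total displacement current: I_d = ε₀(πR²)(dE/dt) = (8.85×10^-12)(9.852×10^-3)(3.78×10^10) = 3.296×10^-3 A.
The field is uniform, so I_d,enc = I_d (r/R)² = (3.296×10^-3)(4.35/5.60)² = 1.99×10^-3 A.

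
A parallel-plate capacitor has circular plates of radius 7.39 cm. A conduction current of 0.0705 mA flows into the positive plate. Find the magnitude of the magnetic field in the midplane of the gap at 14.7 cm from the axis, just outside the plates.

By continuity the displacement current in the gap matches the conduction current: I_d = 7.05×10^-5 A.
With r > R the enclosed displacement current is the full I_d; B = μ₀ I_d / (2πr) = 9.59×10^-11 T.

9.59×10^-11 T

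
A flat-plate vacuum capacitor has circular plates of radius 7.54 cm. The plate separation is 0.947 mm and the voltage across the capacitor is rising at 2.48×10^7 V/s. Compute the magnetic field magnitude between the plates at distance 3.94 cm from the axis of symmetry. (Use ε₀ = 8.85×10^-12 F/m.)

With E = V/d, dE/dt = 2.619×10^10 V/(m·s) and πR² = 0.01786 m², giving I_d = ε₀ πR² dE/dt = 4.140×10^-3 A.
An Ampèrian loop of radius r encloses a fraction (r/R)² of I_d. Then B·2πr = μ₀ I_d (r/R)², giving B = μ₀ I_d r/(2πR²) = 5.74×10^-9 T.

5.74×10^-9 T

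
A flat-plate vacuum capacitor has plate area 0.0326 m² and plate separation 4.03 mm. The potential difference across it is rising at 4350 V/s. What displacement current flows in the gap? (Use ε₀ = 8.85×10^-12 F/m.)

3.11×10^-7 A

The field between the plates is E = V/d, so dE/dt = (4350)/(4.03×10^-3 m) = 1.079×10^6 V/(m·s).
I_d = ε₀ A (dE/dt) = (8.85×10^-12)(0.0326)(1.079×10^6) = 3.11×10^-7 A.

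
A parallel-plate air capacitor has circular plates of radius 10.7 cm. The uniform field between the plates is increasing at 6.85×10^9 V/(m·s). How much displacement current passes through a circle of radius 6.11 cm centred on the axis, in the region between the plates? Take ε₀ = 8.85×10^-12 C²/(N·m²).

7.11×10^-4 A

I_d = ε₀ dΦ_E/dt = ε₀ πR² (dE/dt) = (8.85×10^-12)(0.03597)(6.85×10^9) = 2.181×10^-3 A through the full plate area.
The field is uniform, so I_d,enc = I_d (r/R)² = (2.181×10^-3)(6.11/10.7)² = 7.11×10^-4 A.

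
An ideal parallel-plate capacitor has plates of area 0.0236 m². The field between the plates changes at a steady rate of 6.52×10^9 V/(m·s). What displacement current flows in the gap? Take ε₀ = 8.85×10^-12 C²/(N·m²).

With a uniform field, Φ_E = EA, so I_d = ε₀ A dE/dt = 1.36×10^-3 A.

1.36×10^-3 A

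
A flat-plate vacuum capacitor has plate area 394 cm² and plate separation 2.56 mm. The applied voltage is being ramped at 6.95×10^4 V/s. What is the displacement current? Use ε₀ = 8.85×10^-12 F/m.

The field between the plates is E = V/d, so dE/dt = (6.95×10^4)/(2.56×10^-3 m) = 2.715×10^7 V/(m·s).
I_d = ε₀ A (dE/dt) = (8.85×10^-12)(0.0394)(2.715×10^7) = 9.47×10^-6 A.

9.47×10^-6 A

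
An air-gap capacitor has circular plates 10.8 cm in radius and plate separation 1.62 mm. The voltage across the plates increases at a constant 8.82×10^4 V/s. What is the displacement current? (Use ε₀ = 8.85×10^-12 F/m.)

1.77×10^-5 A

The field between the plates is E = V/d, so dE/dt = (8.82×10^4)/(1.62×10^-3 m) = 5.444×10^7 V/(m·s).
I_d = ε₀ A (dE/dt) = (8.85×10^-12)(0.03664)(5.444×10^7) = 1.77×10^-5 A.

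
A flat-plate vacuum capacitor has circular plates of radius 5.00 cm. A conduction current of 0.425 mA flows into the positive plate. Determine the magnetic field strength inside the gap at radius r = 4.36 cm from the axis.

No conduction current crosses the gap, so I_d there equals the 4.25×10^-4 A in the leads.
An Ampèrian loop of radius r encloses a fraction (r/R)² of I_d. Then B·2πr = μ₀ I_d (r/R)², giving B = μ₀ I_d r/(2πR²) = 1.48×10^-9 T.

1.48×10^-9 T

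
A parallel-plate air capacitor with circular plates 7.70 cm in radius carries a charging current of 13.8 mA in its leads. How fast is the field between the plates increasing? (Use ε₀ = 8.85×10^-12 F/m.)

8.37×10^10 V/(m·s)

By continuity, I_d in the gap equals the 13.8 mA flowing in the wire.
Inverting I_d = ε₀ A dE/dt gives dE/dt = 0.0138 / (8.85×10^-12 · 0.01863) = 8.37×10^10 V/(m·s).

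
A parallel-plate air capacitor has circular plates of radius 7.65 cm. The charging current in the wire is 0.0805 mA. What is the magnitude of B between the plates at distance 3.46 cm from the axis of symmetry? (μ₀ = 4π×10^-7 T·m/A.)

No conduction current crosses the gap, so I_d there equals the 8.05×10^-5 A in the leads.
For r < R the Ampère–Maxwell law gives B(2πr) = μ₀ I_d (r²/R²), so B = μ₀ I_d r/(2πR²) = (4π×10^-7)(8.05×10^-5)(0.0346)/(2π·0.0765²) = 9.52×10^-11 T.

9.52×10^-11 T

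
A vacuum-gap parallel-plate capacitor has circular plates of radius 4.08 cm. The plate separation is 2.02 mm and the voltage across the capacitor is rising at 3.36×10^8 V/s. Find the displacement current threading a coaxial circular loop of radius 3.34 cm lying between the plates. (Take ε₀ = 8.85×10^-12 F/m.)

5.16×10^-3 A

With E = V/d, dE/dt = 1.663×10^11 V/(m·s) and πR² = 5.230×10^-3 m², giving I_d = ε₀ πR² dE/dt = 7.697×10^-3 A.
Since J_d is uniform, the enclosed fraction is (r/R)² = 0.6702, giving I_d,enc = 5.16×10^-3 A.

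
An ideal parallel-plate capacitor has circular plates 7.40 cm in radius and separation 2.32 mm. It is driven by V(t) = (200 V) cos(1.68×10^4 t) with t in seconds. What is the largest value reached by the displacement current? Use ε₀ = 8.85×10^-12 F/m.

(dE/dt)_max = V₀ω/d = 1.448×10^9 V/(m·s); ω = 1.68×10^4 rad/s.
I_d,max = ε₀ A (dE/dt)_max = (8.85×10^-12)(0.01720)(1.448×10^9) = 2.20×10^-4 A.

2.20×10^-4 A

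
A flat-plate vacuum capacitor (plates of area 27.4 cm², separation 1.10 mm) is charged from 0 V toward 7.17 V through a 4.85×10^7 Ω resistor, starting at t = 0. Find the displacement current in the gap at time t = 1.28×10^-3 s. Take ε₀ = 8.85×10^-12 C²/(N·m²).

4.47×10^-8 A

C = ε₀A/d = (8.85×10^-12)(2.74×10^-3)/(1.10×10^-3) = 2.204×10^-11 F and τ = RC = 1.069×10^-3 s. I_d in the gap equals the RC charging current.
I_d(t) = (V₀/R) e^(−t/τ) = 1.478×10^-7 · e^(−1.197) = 4.47×10^-8 A.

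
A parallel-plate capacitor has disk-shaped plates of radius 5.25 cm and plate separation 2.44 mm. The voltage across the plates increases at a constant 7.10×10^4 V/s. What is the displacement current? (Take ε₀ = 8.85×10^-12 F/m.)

E = V/d so dE/dt = (dV/dt)/d = 2.910×10^7 V/(m·s), and I_d = ε₀ A dE/dt = (8.85×10^-12)(8.659×10^-3)(2.910×10^7) = 2.23×10^-6 A.

2.23×10^-6 A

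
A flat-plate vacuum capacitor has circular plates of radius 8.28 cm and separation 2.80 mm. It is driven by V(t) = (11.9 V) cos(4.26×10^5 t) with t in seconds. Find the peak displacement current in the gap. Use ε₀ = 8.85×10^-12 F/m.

3.45×10^-4 A

The displacement current equals the conduction current C dV/dt, which peaks at C V₀ ω.
With C = ε₀A/d = (8.85×10^-12)(0.02154)/(2.80×10^-3) = 6.808×10^-11 F and ω = 4.26×10^5 rad/s, I_d,max = (6.808×10^-11)(11.9)(4.26×10^5) = 3.45×10^-4 A.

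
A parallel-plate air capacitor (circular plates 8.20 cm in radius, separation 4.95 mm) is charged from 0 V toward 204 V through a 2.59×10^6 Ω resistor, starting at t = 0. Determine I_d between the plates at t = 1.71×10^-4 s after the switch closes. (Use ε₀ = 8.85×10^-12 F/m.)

1.37×10^-5 A

With C = ε₀A/d = (8.85×10^-12)(0.02112)/(4.95×10^-3) = 3.776×10^-11 F, the time constant is τ = RC = 9.780×10^-5 s, so t/τ = 1.748 and e^(−t/τ) = 0.1741.
I_d = I_cond = (V₀/R) e^(−t/τ) = (7.876×10^-5)(0.1741) = 1.37×10^-5 A.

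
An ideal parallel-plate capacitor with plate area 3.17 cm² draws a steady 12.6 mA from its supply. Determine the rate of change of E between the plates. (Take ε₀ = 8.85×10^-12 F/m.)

By continuity, I_d in the gap equals the 12.6 mA flowing in the wire.
Since I_d = ε₀ A dE/dt, dE/dt = I_d/(ε₀A) = (0.0126)/((8.85×10^-12)(3.17×10^-4)) = 4.49×10^12 V/(m·s).

4.49×10^12 V/(m·s)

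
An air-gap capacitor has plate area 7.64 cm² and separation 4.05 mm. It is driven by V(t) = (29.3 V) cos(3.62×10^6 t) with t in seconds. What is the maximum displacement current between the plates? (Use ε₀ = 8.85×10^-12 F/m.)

The displacement current equals the conduction current C dV/dt, which peaks at C V₀ ω.
With C = ε₀A/d = (8.85×10^-12)(7.64×10^-4)/(4.05×10^-3) = 1.669×10^-12 F and ω = 3.62×10^6 rad/s, I_d,max = (1.669×10^-12)(29.3)(3.62×10^6) = 1.77×10^-4 A.

1.77×10^-4 A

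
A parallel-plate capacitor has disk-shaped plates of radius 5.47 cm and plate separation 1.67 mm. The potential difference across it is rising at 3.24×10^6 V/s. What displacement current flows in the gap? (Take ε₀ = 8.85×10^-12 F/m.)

1.61×10^-4 A

The displacement current equals the charging current C dV/dt. With C = ε₀A/d = (8.85×10^-12)(9.400×10^-3)/(1.67×10^-3) = 4.981×10^-11 F, I_d = (4.981×10^-11)(3.24×10^6) = 1.61×10^-4 A.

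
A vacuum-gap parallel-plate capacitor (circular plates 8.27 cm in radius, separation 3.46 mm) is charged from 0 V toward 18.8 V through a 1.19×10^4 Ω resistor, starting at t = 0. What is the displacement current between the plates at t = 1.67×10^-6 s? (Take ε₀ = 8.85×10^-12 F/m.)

C = ε₀A/d = (8.85×10^-12)(0.02149)/(3.46×10^-3) = 5.497×10^-11 F and τ = RC = 6.541×10^-7 s. I_d in the gap equals the RC charging current.
I_d(t) = (V₀/R) e^(−t/τ) = 1.580×10^-3 · e^(−2.553) = 1.23×10^-4 A.

1.23×10^-4 A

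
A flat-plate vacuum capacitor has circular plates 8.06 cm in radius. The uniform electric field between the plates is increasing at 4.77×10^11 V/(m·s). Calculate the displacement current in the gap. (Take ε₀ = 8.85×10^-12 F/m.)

The displacement current is ε₀ times dΦ_E/dt = ε₀ A dE/dt = (8.85×10^-12)(0.02041)(4.77×10^11) = 0.0862 A.

0.0862 A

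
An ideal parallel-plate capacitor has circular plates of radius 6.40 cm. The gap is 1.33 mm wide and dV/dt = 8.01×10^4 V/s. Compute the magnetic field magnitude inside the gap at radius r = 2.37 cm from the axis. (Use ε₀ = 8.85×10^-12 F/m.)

I_d = C dV/dt with C = ε₀πR²/d = 8.564×10^-11 F, so I_d = (8.564×10^-11)(8.01×10^4) = 6.860×10^-6 A.
An Ampèrian loop of radius r encloses a fraction (r/R)² of I_d. Then B·2πr = μ₀ I_d (r/R)², giving B = μ₀ I_d r/(2πR²) = 7.94×10^-12 T.

7.94×10^-12 T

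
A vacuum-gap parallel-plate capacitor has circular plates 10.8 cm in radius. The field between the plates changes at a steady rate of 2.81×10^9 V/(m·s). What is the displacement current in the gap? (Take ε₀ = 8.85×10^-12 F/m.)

With a uniform field, Φ_E = EA, so I_d = ε₀ A dE/dt = 9.11×10^-4 A.

9.11×10^-4 A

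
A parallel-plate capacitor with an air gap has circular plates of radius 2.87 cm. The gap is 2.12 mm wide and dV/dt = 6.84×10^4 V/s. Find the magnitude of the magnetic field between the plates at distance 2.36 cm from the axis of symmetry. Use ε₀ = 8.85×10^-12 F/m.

With E = V/d, dE/dt = 3.226×10^7 V/(m·s) and πR² = 2.588×10^-3 m², giving I_d = ε₀ πR² dE/dt = 7.389×10^-7 A.
∮B·dl = μ₀ I_d,enc with I_d,enc = I_d r²/R² = 4.996×10^-7 A; so B = μ₀ I_d,enc/(2πr) = 4.23×10^-12 T.

4.23×10^-12 T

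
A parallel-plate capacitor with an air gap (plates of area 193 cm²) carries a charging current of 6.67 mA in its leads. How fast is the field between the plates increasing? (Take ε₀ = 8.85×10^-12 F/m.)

3.91×10^10 V/(m·s)

By continuity, I_d in the gap equals the 6.67 mA flowing in the wire.
Inverting I_d = ε₀ A dE/dt gives dE/dt = 6.67×10^-3 / (8.85×10^-12 · 0.0193) = 3.91×10^10 V/(m·s).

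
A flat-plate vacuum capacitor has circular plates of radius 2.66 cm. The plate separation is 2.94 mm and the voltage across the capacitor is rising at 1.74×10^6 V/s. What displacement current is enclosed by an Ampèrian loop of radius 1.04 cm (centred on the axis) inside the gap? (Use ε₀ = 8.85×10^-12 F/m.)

1.78×10^-6 A

dE/dt = (dV/dt)/d = 5.918×10^8 V/(m·s); I_d = ε₀(πR²)(dE/dt) = (8.85×10^-12)(2.223×10^-3)(5.918×10^8) = 1.164×10^-5 A.
Since J_d is uniform, the enclosed fraction is (r/R)² = 0.1529, giving I_d,enc = 1.78×10^-6 A.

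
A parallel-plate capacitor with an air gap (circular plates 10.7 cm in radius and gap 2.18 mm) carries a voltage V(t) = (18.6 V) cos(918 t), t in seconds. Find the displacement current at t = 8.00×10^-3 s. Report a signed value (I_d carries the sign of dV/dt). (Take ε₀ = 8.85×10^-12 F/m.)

C = ε₀A/d = (8.85×10^-12)(0.03597)/(2.18×10^-3) = 1.460×10^-10 F. dV/dt = V₀ω·−sin(ωt); at ωt = 7.344 rad this factor is -0.8728.
I_d = C dV/dt = (1.460×10^-10)(18.6)(918)(-0.8728) = -2.18×10^-6 A.

-2.18×10^-6 A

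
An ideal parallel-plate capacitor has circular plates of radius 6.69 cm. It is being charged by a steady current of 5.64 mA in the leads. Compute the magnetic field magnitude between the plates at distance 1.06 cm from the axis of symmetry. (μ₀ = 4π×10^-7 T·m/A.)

No conduction current crosses the gap, so I_d there equals the 5.64×10^-3 A in the leads.
For r < R the Ampère–Maxwell law gives B(2πr) = μ₀ I_d (r²/R²), so B = μ₀ I_d r/(2πR²) = (4π×10^-7)(5.64×10^-3)(0.0106)/(2π·0.0669²) = 2.67×10^-9 T.

2.67×10^-9 T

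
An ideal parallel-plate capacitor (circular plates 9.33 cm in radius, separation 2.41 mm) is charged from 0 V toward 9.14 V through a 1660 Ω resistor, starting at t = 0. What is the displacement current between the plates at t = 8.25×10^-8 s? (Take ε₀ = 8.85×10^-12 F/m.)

3.36×10^-3 A

C = ε₀A/d = (8.85×10^-12)(0.02735)/(2.41×10^-3) = 1.004×10^-10 F and τ = RC = 1.667×10^-7 s. I_d in the gap equals the RC charging current.
I_d(t) = (V₀/R) e^(−t/τ) = 5.506×10^-3 · e^(−0.4949) = 3.36×10^-3 A.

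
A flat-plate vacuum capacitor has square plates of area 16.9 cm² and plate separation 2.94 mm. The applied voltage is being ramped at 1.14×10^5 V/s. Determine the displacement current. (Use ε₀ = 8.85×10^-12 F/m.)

C = ε₀A/d = (8.85×10^-12)(1.69×10^-3)/(2.94×10^-3) = 5.087×10^-12 F.
I_d = C dV/dt = (5.087×10^-12)(1.14×10^5) = 5.80×10^-7 A.

5.80×10^-7 A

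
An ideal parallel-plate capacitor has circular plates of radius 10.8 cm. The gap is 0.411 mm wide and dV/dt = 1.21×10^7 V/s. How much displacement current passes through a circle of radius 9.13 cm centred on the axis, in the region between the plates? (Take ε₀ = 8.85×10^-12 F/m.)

dE/dt = (dV/dt)/d = 2.944×10^10 V/(m·s); I_d = ε₀(πR²)(dE/dt) = (8.85×10^-12)(0.03664)(2.944×10^10) = 9.546×10^-3 A.
Through an area πr² the displacement current is I_d·(πr²/πR²) = I_d (r/R)² = 6.82×10^-3 A.

6.82×10^-3 A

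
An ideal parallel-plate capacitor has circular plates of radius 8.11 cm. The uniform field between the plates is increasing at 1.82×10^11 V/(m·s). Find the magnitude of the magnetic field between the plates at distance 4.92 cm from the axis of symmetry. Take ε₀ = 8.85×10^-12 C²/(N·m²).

Through the whole plate area (πR² = 0.02066 m²), I_d = ε₀ πR² dE/dt = 0.03328 A.
An Ampèrian loop of radius r encloses a fraction (r/R)² of I_d. Then B·2πr = μ₀ I_d (r/R)², giving B = μ₀ I_d r/(2πR²) = 4.98×10^-8 T.

4.98×10^-8 T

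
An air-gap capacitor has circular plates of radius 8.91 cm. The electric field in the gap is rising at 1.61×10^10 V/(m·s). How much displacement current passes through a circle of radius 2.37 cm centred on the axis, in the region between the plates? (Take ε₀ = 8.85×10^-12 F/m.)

2.51×10^-4 A

Total displacement current: I_d = ε₀(πR²)(dE/dt) = (8.85×10^-12)(0.02494)(1.61×10^10) = 3.554×10^-3 A.
The field is uniform, so I_d,enc = I_d (r/R)² = (3.554×10^-3)(2.37/8.91)² = 2.51×10^-4 A.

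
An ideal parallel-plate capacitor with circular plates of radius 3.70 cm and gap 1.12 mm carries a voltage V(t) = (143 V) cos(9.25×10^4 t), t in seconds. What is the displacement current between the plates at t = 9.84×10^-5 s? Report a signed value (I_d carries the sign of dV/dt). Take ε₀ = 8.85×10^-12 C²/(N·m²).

-1.43×10^-4 A

dV/dt = (143)(9.25×10^4)·−sin(9.102) = -4.196×10^6 V/s.
I_d = C dV/dt with C = ε₀A/d = (8.85×10^-12)(4.301×10^-3)/(1.12×10^-3) = 3.399×10^-11 F, so I_d = (3.399×10^-11)(-4.196×10^6) = -1.43×10^-4 A.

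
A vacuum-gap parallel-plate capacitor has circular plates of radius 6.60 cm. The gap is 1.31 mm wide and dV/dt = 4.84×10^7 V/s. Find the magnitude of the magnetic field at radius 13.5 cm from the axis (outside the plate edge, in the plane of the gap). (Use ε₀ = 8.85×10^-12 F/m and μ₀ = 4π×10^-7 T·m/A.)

6.63×10^-9 T

I_d = C dV/dt with C = ε₀πR²/d = 9.242×10^-11 F, so I_d = (9.242×10^-11)(4.84×10^7) = 4.473×10^-3 A.
Outside the plates the loop encloses all of I_d, so B·2πr = μ₀ I_d and B = 6.63×10^-9 T.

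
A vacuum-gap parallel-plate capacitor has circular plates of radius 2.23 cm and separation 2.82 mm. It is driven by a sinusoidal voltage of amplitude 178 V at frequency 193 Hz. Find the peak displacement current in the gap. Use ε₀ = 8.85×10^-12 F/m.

1.06×10^-6 A

C = ε₀A/d = (8.85×10^-12)(1.562×10^-3)/(2.82×10^-3) = 4.902×10^-12 F; ω = 2πf = 1213 rad/s.
I_d = C dV/dt, so |I_d|_max = C V₀ ω = (4.902×10^-12)(178)(1213) = 1.06×10^-6 A.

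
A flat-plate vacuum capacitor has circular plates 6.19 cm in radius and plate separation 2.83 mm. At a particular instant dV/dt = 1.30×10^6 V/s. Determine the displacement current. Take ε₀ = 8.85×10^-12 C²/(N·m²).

4.89×10^-5 A

The displacement current equals the charging current C dV/dt. With C = ε₀A/d = (8.85×10^-12)(0.01204)/(2.83×10^-3) = 3.765×10^-11 F, I_d = (3.765×10^-11)(1.30×10^6) = 4.89×10^-5 A.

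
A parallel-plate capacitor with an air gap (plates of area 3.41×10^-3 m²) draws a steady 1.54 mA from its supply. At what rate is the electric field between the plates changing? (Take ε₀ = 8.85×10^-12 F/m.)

5.10×10^10 V/(m·s)

By continuity, I_d in the gap equals the 1.54 mA flowing in the wire.
Then dE/dt = I_d/(ε₀A) = 5.10×10^10 V/(m·s).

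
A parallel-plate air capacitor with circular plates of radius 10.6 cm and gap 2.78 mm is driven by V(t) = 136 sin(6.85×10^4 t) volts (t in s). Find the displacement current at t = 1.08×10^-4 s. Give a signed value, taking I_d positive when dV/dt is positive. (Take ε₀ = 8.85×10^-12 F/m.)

dV/dt = (136)(6.85×10^4)·cos(7.398) = 4.102×10^6 V/s.
I_d = C dV/dt with C = ε₀A/d = (8.85×10^-12)(0.03530)/(2.78×10^-3) = 1.124×10^-10 F, so I_d = (1.124×10^-10)(4.102×10^6) = 4.61×10^-4 A.

4.61×10^-4 A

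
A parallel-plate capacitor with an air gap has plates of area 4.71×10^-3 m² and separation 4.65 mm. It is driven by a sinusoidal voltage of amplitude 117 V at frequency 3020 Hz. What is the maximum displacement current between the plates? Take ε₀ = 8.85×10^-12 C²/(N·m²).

1.99×10^-5 A

(dE/dt)_max = V₀ω/d = 4.776×10^8 V/(m·s); ω = 2πf = 1.898×10^4 rad/s.
I_d,max = ε₀ A (dE/dt)_max = (8.85×10^-12)(4.71×10^-3)(4.776×10^8) = 1.99×10^-5 A.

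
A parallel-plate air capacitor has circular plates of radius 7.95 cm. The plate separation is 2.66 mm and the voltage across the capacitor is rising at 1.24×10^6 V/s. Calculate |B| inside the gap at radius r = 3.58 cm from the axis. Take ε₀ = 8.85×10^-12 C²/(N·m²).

9.28×10^-11 T

dE/dt = (dV/dt)/d = 4.662×10^8 V/(m·s); I_d = ε₀(πR²)(dE/dt) = (8.85×10^-12)(0.01986)(4.662×10^8) = 8.194×10^-5 A.
An Ampèrian loop of radius r encloses a fraction (r/R)² of I_d. Then B·2πr = μ₀ I_d (r/R)², giving B = μ₀ I_d r/(2πR²) = 9.28×10^-11 T.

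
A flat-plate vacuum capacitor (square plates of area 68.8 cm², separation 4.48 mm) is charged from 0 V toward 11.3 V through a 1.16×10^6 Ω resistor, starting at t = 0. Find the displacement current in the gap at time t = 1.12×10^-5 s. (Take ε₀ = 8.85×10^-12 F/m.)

4.79×10^-6 A

C = ε₀A/d = (8.85×10^-12)(6.88×10^-3)/(4.48×10^-3) = 1.359×10^-11 F and τ = RC = 1.576×10^-5 s. I_d in the gap equals the RC charging current.
I_d(t) = (V₀/R) e^(−t/τ) = 9.741×10^-6 · e^(−0.7107) = 4.79×10^-6 A.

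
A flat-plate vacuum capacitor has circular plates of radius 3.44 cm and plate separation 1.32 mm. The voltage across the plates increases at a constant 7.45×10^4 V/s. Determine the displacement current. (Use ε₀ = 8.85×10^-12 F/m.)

The displacement current equals the charging current C dV/dt. With C = ε₀A/d = (8.85×10^-12)(3.718×10^-3)/(1.32×10^-3) = 2.493×10^-11 F, I_d = (2.493×10^-11)(7.45×10^4) = 1.86×10^-6 A.

1.86×10^-6 A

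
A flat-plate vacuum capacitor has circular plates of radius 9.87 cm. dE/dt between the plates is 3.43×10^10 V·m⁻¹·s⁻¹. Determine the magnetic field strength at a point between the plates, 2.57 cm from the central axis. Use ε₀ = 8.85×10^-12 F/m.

Through the whole plate area (πR² = 0.03060 m²), I_d = ε₀ πR² dE/dt = 9.289×10^-3 A.
∮B·dl = μ₀ I_d,enc with I_d,enc = I_d r²/R² = 6.298×10^-4 A; so B = μ₀ I_d,enc/(2πr) = 4.90×10^-9 T.

4.90×10^-9 T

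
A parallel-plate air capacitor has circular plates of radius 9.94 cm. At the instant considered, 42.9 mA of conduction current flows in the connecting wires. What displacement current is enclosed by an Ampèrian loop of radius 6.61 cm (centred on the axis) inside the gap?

Between the plates the displacement current equals the wire current: I_d = 42.9 mA = 0.0429 A.
Through an area πr² the displacement current is I_d·(πr²/πR²) = I_d (r/R)² = 0.0190 A.

0.0190 A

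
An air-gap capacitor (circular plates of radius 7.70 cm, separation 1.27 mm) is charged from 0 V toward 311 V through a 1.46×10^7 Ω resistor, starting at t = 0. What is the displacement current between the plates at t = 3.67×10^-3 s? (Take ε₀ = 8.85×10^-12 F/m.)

3.07×10^-6 A

C = ε₀A/d = (8.85×10^-12)(0.01863)/(1.27×10^-3) = 1.298×10^-10 F, so τ = RC = 1.895×10^-3 s.
The conduction current is I(t) = (V₀/R) e^(−t/τ), and the displacement current between the plates equals it.
t/τ = 1.937; I_d = (311/1.46×10^7) · e^(−1.937) = (2.130×10^-5)(0.1441) = 3.07×10^-6 A.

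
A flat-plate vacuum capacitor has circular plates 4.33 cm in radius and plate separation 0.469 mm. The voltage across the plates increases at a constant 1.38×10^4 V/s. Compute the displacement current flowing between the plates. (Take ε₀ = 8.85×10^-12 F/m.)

1.53×10^-6 A

E = V/d so dE/dt = (dV/dt)/d = 2.942×10^7 V/(m·s), and I_d = ε₀ A dE/dt = (8.85×10^-12)(5.890×10^-3)(2.942×10^7) = 1.53×10^-6 A.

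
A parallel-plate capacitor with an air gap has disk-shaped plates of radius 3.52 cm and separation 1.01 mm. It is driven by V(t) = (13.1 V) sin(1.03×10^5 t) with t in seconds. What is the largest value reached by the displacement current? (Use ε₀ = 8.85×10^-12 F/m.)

(dE/dt)_max = V₀ω/d = 1.336×10^9 V/(m·s); ω = 1.03×10^5 rad/s.
I_d,max = ε₀ A (dE/dt)_max = (8.85×10^-12)(3.893×10^-3)(1.336×10^9) = 4.60×10^-5 A.

4.60×10^-5 A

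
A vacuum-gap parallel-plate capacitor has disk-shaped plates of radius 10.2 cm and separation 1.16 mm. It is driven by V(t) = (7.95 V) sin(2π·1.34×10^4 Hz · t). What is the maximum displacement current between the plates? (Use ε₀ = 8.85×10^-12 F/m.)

The displacement current equals the conduction current C dV/dt, which peaks at C V₀ ω.
With C = ε₀A/d = (8.85×10^-12)(0.03269)/(1.16×10^-3) = 2.494×10^-10 F and ω = 2πf = 8.419×10^4 rad/s, I_d,max = (2.494×10^-10)(7.95)(8.419×10^4) = 1.67×10^-4 A.

1.67×10^-4 A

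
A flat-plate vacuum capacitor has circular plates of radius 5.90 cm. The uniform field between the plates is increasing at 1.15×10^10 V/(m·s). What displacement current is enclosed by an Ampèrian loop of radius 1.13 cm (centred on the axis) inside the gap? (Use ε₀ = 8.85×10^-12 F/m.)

Total displacement current: I_d = ε₀(πR²)(dE/dt) = (8.85×10^-12)(0.01094)(1.15×10^10) = 1.113×10^-3 A.
The field is uniform, so I_d,enc = I_d (r/R)² = (1.113×10^-3)(1.13/5.90)² = 4.08×10^-5 A.

4.08×10^-5 A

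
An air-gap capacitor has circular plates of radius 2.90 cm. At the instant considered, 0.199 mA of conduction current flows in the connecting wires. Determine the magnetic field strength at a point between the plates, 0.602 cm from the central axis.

2.85×10^-10 T

Between the plates the displacement current equals the wire current: I_d = 0.199 mA = 1.99×10^-4 A.
An Ampèrian loop of radius r encloses a fraction (r/R)² of I_d. Then B·2πr = μ₀ I_d (r/R)², giving B = μ₀ I_d r/(2πR²) = 2.85×10^-10 T.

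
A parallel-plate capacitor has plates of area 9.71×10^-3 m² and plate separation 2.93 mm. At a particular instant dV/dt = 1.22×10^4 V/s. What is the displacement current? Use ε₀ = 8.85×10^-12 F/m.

The field between the plates is E = V/d, so dE/dt = (1.22×10^4)/(2.93×10^-3 m) = 4.164×10^6 V/(m·s).
I_d = ε₀ A (dE/dt) = (8.85×10^-12)(9.71×10^-3)(4.164×10^6) = 3.58×10^-7 A.

3.58×10^-7 A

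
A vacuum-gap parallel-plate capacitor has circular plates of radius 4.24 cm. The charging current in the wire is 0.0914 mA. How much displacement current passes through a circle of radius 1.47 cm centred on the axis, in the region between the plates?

Between the plates the displacement current equals the wire current: I_d = 0.0914 mA = 9.14×10^-5 A.
The field is uniform, so I_d,enc = I_d (r/R)² = (9.14×10^-5)(1.47/4.24)² = 1.10×10^-5 A.

1.10×10^-5 A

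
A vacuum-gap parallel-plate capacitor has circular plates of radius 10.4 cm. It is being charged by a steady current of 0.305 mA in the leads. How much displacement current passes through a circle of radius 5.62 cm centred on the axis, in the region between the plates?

Between the plates the displacement current equals the wire current: I_d = 0.305 mA = 3.05×10^-4 A.
The field is uniform, so I_d,enc = I_d (r/R)² = (3.05×10^-4)(5.62/10.4)² = 8.91×10^-5 A.

8.91×10^-5 A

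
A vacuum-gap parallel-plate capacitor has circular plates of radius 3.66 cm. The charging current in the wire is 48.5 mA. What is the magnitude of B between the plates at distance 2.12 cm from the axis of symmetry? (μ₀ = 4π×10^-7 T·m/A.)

1.54×10^-7 T

No conduction current crosses the gap, so I_d there equals the 0.0485 A in the leads.
For r < R the Ampère–Maxwell law gives B(2πr) = μ₀ I_d (r²/R²), so B = μ₀ I_d r/(2πR²) = (4π×10^-7)(0.0485)(0.0212)/(2π·0.0366²) = 1.54×10^-7 T.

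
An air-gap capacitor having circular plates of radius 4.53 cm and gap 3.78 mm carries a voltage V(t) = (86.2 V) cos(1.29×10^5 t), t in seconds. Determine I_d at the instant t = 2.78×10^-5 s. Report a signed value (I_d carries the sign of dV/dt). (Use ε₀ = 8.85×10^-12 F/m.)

C = ε₀A/d = (8.85×10^-12)(6.447×10^-3)/(3.78×10^-3) = 1.509×10^-11 F. dV/dt = V₀ω·−sin(ωt); at ωt = 3.5862 rad this factor is 0.4301.
I_d = C dV/dt = (1.509×10^-11)(86.2)(1.29×10^5)(0.4301) = 7.22×10^-5 A.

7.22×10^-5 A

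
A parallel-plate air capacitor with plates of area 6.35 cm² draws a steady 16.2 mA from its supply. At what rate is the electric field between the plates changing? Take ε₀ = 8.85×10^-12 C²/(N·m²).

Charge continuity gives I_d = I = 0.0162 A between the plates.
Then dE/dt = I_d/(ε₀A) = 2.88×10^12 V/(m·s).

2.88×10^12 V/(m·s)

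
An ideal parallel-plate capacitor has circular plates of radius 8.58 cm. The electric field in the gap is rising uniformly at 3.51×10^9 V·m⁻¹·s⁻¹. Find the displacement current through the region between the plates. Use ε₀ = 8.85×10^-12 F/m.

7.18×10^-4 A

With a uniform field, Φ_E = EA, so I_d = ε₀ A dE/dt = 7.18×10^-4 A.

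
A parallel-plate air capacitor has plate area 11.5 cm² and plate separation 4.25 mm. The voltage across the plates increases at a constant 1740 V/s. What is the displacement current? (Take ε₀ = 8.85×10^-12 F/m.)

The field between the plates is E = V/d, so dE/dt = (1740)/(4.25×10^-3 m) = 4.094×10^5 V/(m·s).
I_d = ε₀ A (dE/dt) = (8.85×10^-12)(1.15×10^-3)(4.094×10^5) = 4.17×10^-9 A.

4.17×10^-9 A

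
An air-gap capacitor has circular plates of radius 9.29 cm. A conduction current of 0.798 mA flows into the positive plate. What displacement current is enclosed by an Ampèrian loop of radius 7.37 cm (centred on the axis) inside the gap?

No conduction current crosses the gap, so I_d there equals the 7.98×10^-4 A in the leads.
Through an area πr² the displacement current is I_d·(πr²/πR²) = I_d (r/R)² = 5.02×10^-4 A.

5.02×10^-4 A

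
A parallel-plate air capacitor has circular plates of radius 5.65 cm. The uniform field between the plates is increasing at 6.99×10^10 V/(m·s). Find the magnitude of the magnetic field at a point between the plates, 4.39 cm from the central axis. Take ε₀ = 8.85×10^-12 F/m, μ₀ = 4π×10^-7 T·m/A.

Total displacement current: I_d = ε₀(πR²)(dE/dt) = (8.85×10^-12)(0.01003)(6.99×10^10) = 6.205×10^-3 A.
For r < R the Ampère–Maxwell law gives B(2πr) = μ₀ I_d (r²/R²), so B = μ₀ I_d r/(2πR²) = (4π×10^-7)(6.205×10^-3)(0.0439)/(2π·0.0565²) = 1.71×10^-8 T.

1.71×10^-8 T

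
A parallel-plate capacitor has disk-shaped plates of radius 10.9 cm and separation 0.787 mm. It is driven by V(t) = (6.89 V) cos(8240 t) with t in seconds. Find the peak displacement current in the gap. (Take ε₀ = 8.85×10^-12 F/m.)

2.38×10^-5 A

(dE/dt)_max = V₀ω/d = 7.214×10^7 V/(m·s); ω = 8240 rad/s.
I_d,max = ε₀ A (dE/dt)_max = (8.85×10^-12)(0.03733)(7.214×10^7) = 2.38×10^-5 A.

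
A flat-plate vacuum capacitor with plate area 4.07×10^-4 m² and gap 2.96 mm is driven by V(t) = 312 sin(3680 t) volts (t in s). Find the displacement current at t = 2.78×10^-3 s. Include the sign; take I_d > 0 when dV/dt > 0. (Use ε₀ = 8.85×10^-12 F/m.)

dE/dt = (V₀ω/d)·cos(ωt) with ωt = 10.2304 rad: (312)(3680)(-0.6927)/(2.96×10^-3) = -2.687×10^8 V/(m·s).
I_d = ε₀ A dE/dt = (8.85×10^-12)(4.07×10^-4)(-2.687×10^8) = -9.68×10^-7 A.

-9.68×10^-7 A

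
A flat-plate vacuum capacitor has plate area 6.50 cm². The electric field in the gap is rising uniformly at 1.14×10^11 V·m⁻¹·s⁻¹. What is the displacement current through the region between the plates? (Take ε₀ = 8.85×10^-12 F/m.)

The displacement current is ε₀ times dΦ_E/dt = ε₀ A dE/dt = (8.85×10^-12)(6.50×10^-4)(1.14×10^11) = 6.56×10^-4 A.

6.56×10^-4 A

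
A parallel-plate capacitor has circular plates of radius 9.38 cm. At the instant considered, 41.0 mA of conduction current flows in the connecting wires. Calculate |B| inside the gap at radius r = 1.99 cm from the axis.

1.85×10^-8 T

No conduction current crosses the gap, so I_d there equals the 0.0410 A in the leads.
For r < R the Ampère–Maxwell law gives B(2πr) = μ₀ I_d (r²/R²), so B = μ₀ I_d r/(2πR²) = (4π×10^-7)(0.0410)(0.0199)/(2π·0.0938²) = 1.85×10^-8 T.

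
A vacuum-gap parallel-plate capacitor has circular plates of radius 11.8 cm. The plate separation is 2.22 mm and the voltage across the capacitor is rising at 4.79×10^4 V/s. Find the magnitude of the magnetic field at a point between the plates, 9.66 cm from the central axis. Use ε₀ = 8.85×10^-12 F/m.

I_d = C dV/dt with C = ε₀πR²/d = 1.744×10^-10 F, so I_d = (1.744×10^-10)(4.79×10^4) = 8.354×10^-6 A.
∮B·dl = μ₀ I_d,enc with I_d,enc = I_d r²/R² = 5.599×10^-6 A; so B = μ₀ I_d,enc/(2πr) = 1.16×10^-11 T.

1.16×10^-11 T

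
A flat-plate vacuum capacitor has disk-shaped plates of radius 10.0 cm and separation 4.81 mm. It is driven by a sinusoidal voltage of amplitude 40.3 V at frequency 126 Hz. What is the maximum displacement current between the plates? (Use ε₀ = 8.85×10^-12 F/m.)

The displacement current equals the conduction current C dV/dt, which peaks at C V₀ ω.
With C = ε₀A/d = (8.85×10^-12)(0.03142)/(4.81×10^-3) = 5.781×10^-11 F and ω = 2πf = 791.7 rad/s, I_d,max = (5.781×10^-11)(40.3)(791.7) = 1.84×10^-6 A.

1.84×10^-6 A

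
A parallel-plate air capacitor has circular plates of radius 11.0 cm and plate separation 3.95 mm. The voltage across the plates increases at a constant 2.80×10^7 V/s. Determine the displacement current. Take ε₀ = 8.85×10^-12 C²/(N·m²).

2.38×10^-3 A

The field between the plates is E = V/d, so dE/dt = (2.80×10^7)/(3.95×10^-3 m) = 7.089×10^9 V/(m·s).
I_d = ε₀ A (dE/dt) = (8.85×10^-12)(0.03801)(7.089×10^9) = 2.38×10^-3 A.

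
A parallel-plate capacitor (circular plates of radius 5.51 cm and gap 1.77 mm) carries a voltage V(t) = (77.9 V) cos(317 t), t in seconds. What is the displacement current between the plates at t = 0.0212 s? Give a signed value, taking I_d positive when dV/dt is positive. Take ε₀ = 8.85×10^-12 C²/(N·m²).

C = ε₀A/d = (8.85×10^-12)(9.538×10^-3)/(1.77×10^-3) = 4.769×10^-11 F. dV/dt = V₀ω·−sin(ωt); at ωt = 6.7204 rad this factor is -0.4234.
I_d = C dV/dt = (4.769×10^-11)(77.9)(317)(-0.4234) = -4.99×10^-7 A.

-4.99×10^-7 A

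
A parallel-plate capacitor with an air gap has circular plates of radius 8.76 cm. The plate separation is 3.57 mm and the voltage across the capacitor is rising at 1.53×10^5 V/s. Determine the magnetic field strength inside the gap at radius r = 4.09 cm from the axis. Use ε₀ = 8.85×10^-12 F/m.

dE/dt = (dV/dt)/d = 4.286×10^7 V/(m·s); I_d = ε₀(πR²)(dE/dt) = (8.85×10^-12)(0.02411)(4.286×10^7) = 9.145×10^-6 A.
An Ampèrian loop of radius r encloses a fraction (r/R)² of I_d. Then B·2πr = μ₀ I_d (r/R)², giving B = μ₀ I_d r/(2πR²) = 9.75×10^-12 T.

9.75×10^-12 T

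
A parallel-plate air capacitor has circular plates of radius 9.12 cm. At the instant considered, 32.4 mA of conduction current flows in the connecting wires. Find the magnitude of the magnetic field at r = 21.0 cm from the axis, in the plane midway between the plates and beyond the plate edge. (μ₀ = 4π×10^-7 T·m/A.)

By continuity the displacement current in the gap matches the conduction current: I_d = 0.0324 A.
Outside the plates the loop encloses all of I_d, so B·2πr = μ₀ I_d and B = 3.09×10^-8 T.

3.09×10^-8 T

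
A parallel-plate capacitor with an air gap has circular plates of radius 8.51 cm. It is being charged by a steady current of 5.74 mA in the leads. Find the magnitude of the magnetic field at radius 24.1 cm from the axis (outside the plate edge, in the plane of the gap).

Between the plates the displacement current equals the wire current: I_d = 5.74 mA = 5.74×10^-3 A.
Outside the plates the loop encloses all of I_d, so B·2πr = μ₀ I_d and B = 4.76×10^-9 T.

4.76×10^-9 T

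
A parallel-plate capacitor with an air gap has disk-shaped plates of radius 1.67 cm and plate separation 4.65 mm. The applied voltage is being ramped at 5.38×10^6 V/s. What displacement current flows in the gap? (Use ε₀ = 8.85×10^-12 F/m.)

C = ε₀A/d = (8.85×10^-12)(8.762×10^-4)/(4.65×10^-3) = 1.668×10^-12 F.
I_d = C dV/dt = (1.668×10^-12)(5.38×10^6) = 8.97×10^-6 A.

8.97×10^-6 A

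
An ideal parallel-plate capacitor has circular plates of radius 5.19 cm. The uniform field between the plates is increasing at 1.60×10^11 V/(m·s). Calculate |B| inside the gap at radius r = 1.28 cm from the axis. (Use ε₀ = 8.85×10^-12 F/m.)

1.14×10^-8 T

I_d = ε₀ dΦ_E/dt = ε₀ πR² (dE/dt) = (8.85×10^-12)(8.462×10^-3)(1.60×10^11) = 0.01198 A through the full plate area.
∮B·dl = μ₀ I_d,enc with I_d,enc = I_d r²/R² = 7.287×10^-4 A; so B = μ₀ I_d,enc/(2πr) = 1.14×10^-8 T.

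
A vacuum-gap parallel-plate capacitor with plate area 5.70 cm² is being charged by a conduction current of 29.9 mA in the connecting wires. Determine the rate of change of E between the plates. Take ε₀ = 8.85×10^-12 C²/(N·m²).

5.93×10^12 V/(m·s)

By continuity, I_d in the gap equals the 29.9 mA flowing in the wire.
Then dE/dt = I_d/(ε₀A) = 5.93×10^12 V/(m·s).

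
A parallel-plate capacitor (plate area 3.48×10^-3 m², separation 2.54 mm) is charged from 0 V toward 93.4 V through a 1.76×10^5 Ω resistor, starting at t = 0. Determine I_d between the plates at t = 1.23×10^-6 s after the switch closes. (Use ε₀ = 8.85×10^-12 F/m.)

2.98×10^-4 A

With C = ε₀A/d = (8.85×10^-12)(3.48×10^-3)/(2.54×10^-3) = 1.213×10^-11 F, the time constant is τ = RC = 2.135×10^-6 s, so t/τ = 0.5761 and e^(−t/τ) = 0.5621.
I_d = I_cond = (V₀/R) e^(−t/τ) = (5.307×10^-4)(0.5621) = 2.98×10^-4 A.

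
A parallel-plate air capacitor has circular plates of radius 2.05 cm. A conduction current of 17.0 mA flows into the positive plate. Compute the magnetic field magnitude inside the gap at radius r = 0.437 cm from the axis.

3.54×10^-8 T

No conduction current crosses the gap, so I_d there equals the 0.0170 A in the leads.
An Ampèrian loop of radius r encloses a fraction (r/R)² of I_d. Then B·2πr = μ₀ I_d (r/R)², giving B = μ₀ I_d r/(2πR²) = 3.54×10^-8 T.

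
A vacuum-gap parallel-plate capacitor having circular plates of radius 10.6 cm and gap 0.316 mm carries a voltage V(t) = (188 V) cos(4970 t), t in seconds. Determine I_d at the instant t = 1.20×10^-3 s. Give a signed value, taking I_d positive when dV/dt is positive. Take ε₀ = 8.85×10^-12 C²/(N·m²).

dE/dt = (V₀ω/d)·−sin(ωt) with ωt = 5.964 rad: (188)(4970)(0.3138)/(3.16×10^-4) = 9.279×10^8 V/(m·s).
I_d = ε₀ A dE/dt = (8.85×10^-12)(0.03530)(9.279×10^8) = 2.90×10^-4 A.

2.90×10^-4 A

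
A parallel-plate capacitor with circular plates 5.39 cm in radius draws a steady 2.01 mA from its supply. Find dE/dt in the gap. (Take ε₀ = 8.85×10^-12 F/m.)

Charge continuity gives I_d = I = 2.01×10^-3 A between the plates.
Inverting I_d = ε₀ A dE/dt gives dE/dt = 2.01×10^-3 / (8.85×10^-12 · 9.127×10^-3) = 2.49×10^10 V/(m·s).

2.49×10^10 V/(m·s)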